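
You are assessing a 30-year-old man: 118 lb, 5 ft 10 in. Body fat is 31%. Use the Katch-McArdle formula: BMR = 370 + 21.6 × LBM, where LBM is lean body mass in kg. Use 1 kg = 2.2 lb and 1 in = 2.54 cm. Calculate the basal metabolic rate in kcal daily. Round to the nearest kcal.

Convert to metric: weight = 118 ÷ 2.2 = 53.6364 kg; height = (5×12 + 10) × 2.54 = 70 × 2.54 = 177.8 cm.
LBM = 53.6364 × (1 − 0.31) = 37.0091 kg. Katch-McArdle: BMR = 370 + 21.6 × 37.0091 = 1169.3964 kcal/day.

1169 kcal daily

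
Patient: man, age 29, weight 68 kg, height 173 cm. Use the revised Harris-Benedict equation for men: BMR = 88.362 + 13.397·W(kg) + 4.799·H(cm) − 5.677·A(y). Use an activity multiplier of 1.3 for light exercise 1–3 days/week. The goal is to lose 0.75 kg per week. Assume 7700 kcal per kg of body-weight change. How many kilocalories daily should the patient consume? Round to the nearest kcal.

Harris-Benedict: BMR = 88.362 + 13.397(68) + 4.799(173) − 5.677(29) = 1664.952 kcal/day.
TEE = 1664.952 × 1.3 = 2164.4376 kcal/day.
Required daily deficit = 0.75 × 7700 ÷ 7 = 825 kcal/day.
Target intake = 2164.4376 − 825 = 1339.4376 kcal/day.

1339 kilocalories daily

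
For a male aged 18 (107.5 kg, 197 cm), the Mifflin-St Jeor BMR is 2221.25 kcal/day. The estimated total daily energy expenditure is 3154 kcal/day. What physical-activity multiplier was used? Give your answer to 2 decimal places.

Activity factor = TEE ÷ BMR = 3154 ÷ 2221.25 = 1.42.

1.42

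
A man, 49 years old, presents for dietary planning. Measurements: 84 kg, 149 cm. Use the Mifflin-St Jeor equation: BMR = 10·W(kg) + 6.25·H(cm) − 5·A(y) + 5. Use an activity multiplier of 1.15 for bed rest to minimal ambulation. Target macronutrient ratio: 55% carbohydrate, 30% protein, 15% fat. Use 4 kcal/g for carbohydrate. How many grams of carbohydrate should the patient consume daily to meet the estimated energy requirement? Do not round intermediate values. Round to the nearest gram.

242 g/day

Mifflin-St Jeor (male): BMR = 10(84) + 6.25(149) − 5(49) + 5 = 840 + 931.25 − 245 + 5 = 1531.25 kcal/day.
TEE = 1531.25 × 1.15 = 1760.9375 kcal/day.
Carbohydrate energy = 55% × 1760.9375 = 968.5156 kcal.
Carbohydrate = 968.5156 ÷ 4 kcal/g = 242.1289 g.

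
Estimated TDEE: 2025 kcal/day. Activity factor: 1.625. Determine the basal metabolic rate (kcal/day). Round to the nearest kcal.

1246 kcal/day

BMR = TEE ÷ activity factor = 2025 ÷ 1.625 = 1246.1538 kcal/day.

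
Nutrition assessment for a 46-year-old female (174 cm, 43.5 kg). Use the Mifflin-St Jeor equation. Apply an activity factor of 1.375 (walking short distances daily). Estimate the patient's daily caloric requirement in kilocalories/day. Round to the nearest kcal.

1556 kilocalories/day

Mifflin-St Jeor (female): BMR = 10(43.5) + 6.25(174) − 5(46) − 161 = 435 + 1087.5 − 230 − 161 = 1131.5 kcal/day.
TEE = BMR × activity factor = 1131.5 × 1.375 = 1555.8125 kcal/day.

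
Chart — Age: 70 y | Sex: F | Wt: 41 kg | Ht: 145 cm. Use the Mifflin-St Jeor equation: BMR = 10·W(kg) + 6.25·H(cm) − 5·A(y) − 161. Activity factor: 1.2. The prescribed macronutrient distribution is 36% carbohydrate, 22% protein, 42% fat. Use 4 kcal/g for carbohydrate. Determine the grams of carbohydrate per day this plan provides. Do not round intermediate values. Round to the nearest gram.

87 g/day

Mifflin-St Jeor (female): BMR = 10(41) + 6.25(145) − 5(70) − 161 = 410 + 906.25 − 350 − 161 = 805.25 kcal/day.
TEE = 805.25 × 1.2 = 966.3 kcal/day.
Carbohydrate energy = 36% × 966.3 = 347.868 kcal.
Carbohydrate = 347.868 ÷ 4 kcal/g = 86.967 g.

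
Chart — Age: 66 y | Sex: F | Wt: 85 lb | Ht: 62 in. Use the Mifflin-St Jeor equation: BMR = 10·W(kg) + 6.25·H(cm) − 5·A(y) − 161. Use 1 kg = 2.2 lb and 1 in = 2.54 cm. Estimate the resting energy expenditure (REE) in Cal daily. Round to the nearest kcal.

880 Cal daily

Convert to metric: weight = 85 ÷ 2.2 = 38.6364 kg; height = 62 × 2.54 = 157.48 cm.
Mifflin-St Jeor (female): BMR = 10(38.6364) + 6.25(157.48) − 5(66) − 161 = 386.3636 + 984.25 − 330 − 161 = 879.6136 kcal/day.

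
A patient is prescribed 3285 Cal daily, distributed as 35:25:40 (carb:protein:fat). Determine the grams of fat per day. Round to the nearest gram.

Fat energy = 40% × 3285 = 1314 kcal.
At 9 kcal/g: 1314 ÷ 9 = 146 g.

146 g/day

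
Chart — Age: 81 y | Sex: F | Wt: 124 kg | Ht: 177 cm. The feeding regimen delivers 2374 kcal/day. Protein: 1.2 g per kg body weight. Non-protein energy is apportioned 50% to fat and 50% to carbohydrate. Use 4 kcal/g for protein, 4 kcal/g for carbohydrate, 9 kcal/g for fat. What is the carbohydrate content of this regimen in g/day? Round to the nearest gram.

Protein = 1.2 × 124 = 148.8 g → 148.8 × 4 = 595.2 kcal.
Non-protein calories = 2374 − 595.2 = 1778.8 kcal.
Fat: 50% × 1778.8 = 889.4 kcal; carbohydrate: 889.4 kcal.
Carbohydrate: 889.4 kcal ÷ 4 kcal/g = 222.35 g.

222 g/day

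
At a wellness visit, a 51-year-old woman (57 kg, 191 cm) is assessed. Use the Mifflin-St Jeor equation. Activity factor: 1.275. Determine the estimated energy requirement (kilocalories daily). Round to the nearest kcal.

1718 kilocalories daily

Mifflin-St Jeor (female): BMR = 10(57) + 6.25(191) − 5(51) − 161 = 570 + 1193.75 − 255 − 161 = 1347.75 kcal/day.
TEE = BMR × activity factor = 1347.75 × 1.275 = 1718.3813 kcal/day.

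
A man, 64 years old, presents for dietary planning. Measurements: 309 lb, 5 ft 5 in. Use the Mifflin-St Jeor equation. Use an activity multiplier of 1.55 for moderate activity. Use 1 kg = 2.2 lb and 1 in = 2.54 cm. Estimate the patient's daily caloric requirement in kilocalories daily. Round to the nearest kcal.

Convert to metric: weight = 309 ÷ 2.2 = 140.4545 kg; height = (5×12 + 5) × 2.54 = 65 × 2.54 = 165.1 cm.
Mifflin-St Jeor (male): BMR = 10(140.4545) + 6.25(165.1) − 5(64) + 5 = 1404.5455 + 1031.875 − 320 + 5 = 2121.4205 kcal/day.
TEE = BMR × activity factor = 2121.4205 × 1.55 = 3288.2017 kcal/day.

3288 kilocalories daily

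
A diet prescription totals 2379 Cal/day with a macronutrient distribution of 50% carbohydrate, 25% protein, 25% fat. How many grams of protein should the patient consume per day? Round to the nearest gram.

149 g/day

Protein energy = 25% × 2379 = 594.75 kcal.
At 4 kcal/g: 594.75 ÷ 4 = 148.6875 g.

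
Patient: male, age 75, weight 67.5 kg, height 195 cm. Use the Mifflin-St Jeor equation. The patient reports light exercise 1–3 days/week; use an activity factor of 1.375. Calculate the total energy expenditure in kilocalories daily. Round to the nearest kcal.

Mifflin-St Jeor (male): BMR = 10(67.5) + 6.25(195) − 5(75) + 5 = 675 + 1218.75 − 375 + 5 = 1523.75 kcal/day.
TEE = BMR × activity factor = 1523.75 × 1.375 = 2095.1563 kcal/day.

2095 kilocalories daily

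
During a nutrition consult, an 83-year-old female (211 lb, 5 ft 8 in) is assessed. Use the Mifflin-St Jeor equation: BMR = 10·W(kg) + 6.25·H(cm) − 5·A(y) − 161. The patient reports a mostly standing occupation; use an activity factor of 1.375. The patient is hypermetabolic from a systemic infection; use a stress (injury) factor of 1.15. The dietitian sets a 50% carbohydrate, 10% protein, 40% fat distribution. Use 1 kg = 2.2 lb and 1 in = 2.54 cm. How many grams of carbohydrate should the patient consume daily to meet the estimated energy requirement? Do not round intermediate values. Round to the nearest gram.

Convert to metric: weight = 211 ÷ 2.2 = 95.9091 kg; height = (5×12 + 8) × 2.54 = 68 × 2.54 = 172.72 cm.
Mifflin-St Jeor (female): BMR = 10(95.9091) + 6.25(172.72) − 5(83) − 161 = 959.0909 + 1079.5 − 415 − 161 = 1462.5909 kcal/day.
TEE = 1462.5909 × 1.375 = 2011.0625 kcal/day.
With stress factor 1.15: 2011.0625 × 1.15 = 2312.7219 kcal/day.
Carbohydrate energy = 50% × 2312.7219 = 1156.3609 kcal.
Carbohydrate = 1156.3609 ÷ 4 kcal/g = 289.0902 g.

289 g/day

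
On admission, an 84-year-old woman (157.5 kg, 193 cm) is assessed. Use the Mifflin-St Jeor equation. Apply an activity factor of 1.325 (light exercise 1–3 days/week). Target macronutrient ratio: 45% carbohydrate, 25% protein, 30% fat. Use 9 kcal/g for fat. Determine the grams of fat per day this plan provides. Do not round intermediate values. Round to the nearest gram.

Mifflin-St Jeor (female): BMR = 10(157.5) + 6.25(193) − 5(84) − 161 = 1575 + 1206.25 − 420 − 161 = 2200.25 kcal/day.
TEE = 2200.25 × 1.325 = 2915.3313 kcal/day.
Fat energy = 30% × 2915.3313 = 874.5994 kcal.
Fat = 874.5994 ÷ 9 kcal/g = 97.1777 g.

97 g/day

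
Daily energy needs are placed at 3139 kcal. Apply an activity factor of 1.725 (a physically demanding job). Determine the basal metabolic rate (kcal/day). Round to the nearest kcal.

BMR = TEE ÷ activity factor = 3139 ÷ 1.725 = 1819.7101 kcal/day.

1820 kcal/day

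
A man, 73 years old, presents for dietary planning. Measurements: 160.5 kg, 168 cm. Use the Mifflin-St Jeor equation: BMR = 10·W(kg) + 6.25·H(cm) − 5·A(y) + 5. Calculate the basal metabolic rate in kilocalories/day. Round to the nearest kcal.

2295 kilocalories/day

Mifflin-St Jeor (male): BMR = 10(160.5) + 6.25(168) − 5(73) + 5 = 1605 + 1050 − 365 + 5 = 2295 kcal/day.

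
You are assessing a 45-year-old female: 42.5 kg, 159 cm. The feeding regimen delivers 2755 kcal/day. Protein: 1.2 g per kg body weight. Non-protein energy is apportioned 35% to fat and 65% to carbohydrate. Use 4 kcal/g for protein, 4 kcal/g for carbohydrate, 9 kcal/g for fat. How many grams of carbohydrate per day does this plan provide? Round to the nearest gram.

Protein = 1.2 × 42.5 = 51 g → 51 × 4 = 204 kcal.
Non-protein calories = 2755 − 204 = 2551 kcal.
Fat: 35% × 2551 = 892.85 kcal; carbohydrate: 1658.15 kcal.
Carbohydrate: 1658.15 kcal ÷ 4 kcal/g = 414.5375 g.

415 g/day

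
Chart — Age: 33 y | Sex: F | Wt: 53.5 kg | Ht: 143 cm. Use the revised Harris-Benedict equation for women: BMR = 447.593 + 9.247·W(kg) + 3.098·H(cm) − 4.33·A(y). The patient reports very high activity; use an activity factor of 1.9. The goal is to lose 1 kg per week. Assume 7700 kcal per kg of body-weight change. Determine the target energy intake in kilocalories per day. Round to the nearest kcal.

1261 kilocalories per day

Harris-Benedict: BMR = 447.593 + 9.247(53.5) + 3.098(143) − 4.33(33) = 1242.4315 kcal/day.
TEE = 1242.4315 × 1.9 = 2360.6199 kcal/day.
Required daily deficit = 1 × 7700 ÷ 7 = 1100 kcal/day.
Target intake = 2360.6199 − 1100 = 1260.6199 kcal/day.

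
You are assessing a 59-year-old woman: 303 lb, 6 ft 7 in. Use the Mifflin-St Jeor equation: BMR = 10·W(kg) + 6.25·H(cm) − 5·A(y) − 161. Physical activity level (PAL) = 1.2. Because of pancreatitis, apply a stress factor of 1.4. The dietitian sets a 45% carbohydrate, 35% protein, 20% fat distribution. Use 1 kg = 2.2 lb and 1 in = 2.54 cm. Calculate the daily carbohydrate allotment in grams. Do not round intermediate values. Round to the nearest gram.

Convert to metric: weight = 303 ÷ 2.2 = 137.7273 kg; height = (6×12 + 7) × 2.54 = 79 × 2.54 = 200.66 cm.
Mifflin-St Jeor (female): BMR = 10(137.7273) + 6.25(200.66) − 5(59) − 161 = 1377.2727 + 1254.125 − 295 − 161 = 2175.3977 kcal/day.
TEE = 2175.3977 × 1.2 = 2610.4773 kcal/day.
With stress factor 1.4: 2610.4773 × 1.4 = 3654.6682 kcal/day.
Carbohydrate energy = 45% × 3654.6682 = 1644.6007 kcal.
Carbohydrate = 1644.6007 ÷ 4 kcal/g = 411.1502 g.

411 g/day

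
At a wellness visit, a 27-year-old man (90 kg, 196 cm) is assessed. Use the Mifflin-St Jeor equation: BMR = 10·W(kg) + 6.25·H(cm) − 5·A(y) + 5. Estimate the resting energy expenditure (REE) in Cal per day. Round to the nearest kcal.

1995 Cal per day

Mifflin-St Jeor (male): BMR = 10(90) + 6.25(196) − 5(27) + 5 = 900 + 1225 − 135 + 5 = 1995 kcal/day.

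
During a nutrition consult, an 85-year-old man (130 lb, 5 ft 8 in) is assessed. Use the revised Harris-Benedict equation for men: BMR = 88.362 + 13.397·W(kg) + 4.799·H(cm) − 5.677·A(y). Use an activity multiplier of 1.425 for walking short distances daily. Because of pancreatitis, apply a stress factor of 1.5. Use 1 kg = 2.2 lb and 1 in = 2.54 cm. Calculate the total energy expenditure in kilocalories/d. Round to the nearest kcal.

2621 kilocalories/d

Convert to metric: weight = 130 ÷ 2.2 = 59.0909 kg; height = (5×12 + 8) × 2.54 = 68 × 2.54 = 172.72 cm.
Harris-Benedict: BMR = 88.362 + 13.397(59.0909) + 4.799(172.72) − 5.677(85) = 1226.3412 kcal/day.
TEE = BMR × activity factor = 1226.3412 × 1.425 = 1747.5362 kcal/day.
Apply stress factor: 1747.5362 × 1.5 = 2621.3043 kcal/day.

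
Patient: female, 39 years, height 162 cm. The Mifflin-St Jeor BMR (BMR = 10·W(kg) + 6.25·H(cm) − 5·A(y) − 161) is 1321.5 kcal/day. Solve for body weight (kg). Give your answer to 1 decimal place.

66.5 kg

1321.5 = 10·W + 6.25(162) − 5(39) − 161
10·W = 1321.5 − 656.5 = 665, so W = 66.5 kg.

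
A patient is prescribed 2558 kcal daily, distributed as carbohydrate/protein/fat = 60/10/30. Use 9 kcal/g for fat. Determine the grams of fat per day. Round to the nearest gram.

Fat energy = 30% × 2558 = 767.4 kcal.
At 9 kcal/g: 767.4 ÷ 9 = 85.2667 g.

85 g/day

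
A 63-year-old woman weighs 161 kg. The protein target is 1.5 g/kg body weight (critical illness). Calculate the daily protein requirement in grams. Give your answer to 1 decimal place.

241.5 g/day

Protein = 1.5 g/kg × 161 kg = 241.5 g/day.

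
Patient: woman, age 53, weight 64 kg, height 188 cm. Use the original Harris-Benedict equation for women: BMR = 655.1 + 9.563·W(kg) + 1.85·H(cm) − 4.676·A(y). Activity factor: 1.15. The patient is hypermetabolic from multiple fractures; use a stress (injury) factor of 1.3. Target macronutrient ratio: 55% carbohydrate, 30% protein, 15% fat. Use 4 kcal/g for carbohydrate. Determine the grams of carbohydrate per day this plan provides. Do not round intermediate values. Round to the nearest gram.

Harris-Benedict: BMR = 655.1 + 9.563(64) + 1.85(188) − 4.676(53) = 1367.104 kcal/day.
TEE = 1367.104 × 1.15 = 1572.1696 kcal/day.
With stress factor 1.3: 1572.1696 × 1.3 = 2043.8205 kcal/day.
Carbohydrate energy = 55% × 2043.8205 = 1124.1013 kcal.
Carbohydrate = 1124.1013 ÷ 4 kcal/g = 281.0253 g.

281 g/day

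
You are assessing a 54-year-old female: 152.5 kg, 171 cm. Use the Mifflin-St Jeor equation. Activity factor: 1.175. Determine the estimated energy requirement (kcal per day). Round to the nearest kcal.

2541 kcal per day

Mifflin-St Jeor (female): BMR = 10(152.5) + 6.25(171) − 5(54) − 161 = 1525 + 1068.75 − 270 − 161 = 2162.75 kcal/day.
TEE = BMR × activity factor = 2162.75 × 1.175 = 2541.2313 kcal/day.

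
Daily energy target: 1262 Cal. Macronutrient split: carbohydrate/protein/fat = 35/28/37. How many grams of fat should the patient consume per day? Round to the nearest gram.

Fat energy = 37% × 1262 = 466.94 kcal.
At 9 kcal/g: 466.94 ÷ 9 = 51.8822 g.

52 g/day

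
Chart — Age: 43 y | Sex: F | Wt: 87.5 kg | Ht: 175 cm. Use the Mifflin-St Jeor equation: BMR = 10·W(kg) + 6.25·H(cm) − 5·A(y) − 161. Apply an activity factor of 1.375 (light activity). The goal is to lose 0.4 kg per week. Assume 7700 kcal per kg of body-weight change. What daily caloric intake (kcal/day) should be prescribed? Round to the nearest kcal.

1750 kcal/day

Mifflin-St Jeor (female): BMR = 10(87.5) + 6.25(175) − 5(43) − 161 = 875 + 1093.75 − 215 − 161 = 1592.75 kcal/day.
TEE = 1592.75 × 1.375 = 2190.0313 kcal/day.
Required daily deficit = 0.4 × 7700 ÷ 7 = 440 kcal/day.
Target intake = 2190.0313 − 440 = 1750.0313 kcal/day.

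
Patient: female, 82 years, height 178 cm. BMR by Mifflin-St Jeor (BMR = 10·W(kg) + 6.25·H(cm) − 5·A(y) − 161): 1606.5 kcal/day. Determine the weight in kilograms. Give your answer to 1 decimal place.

106.5 kg

1606.5 = 10·W + 6.25(178) − 5(82) − 161
10·W = 1606.5 − 541.5 = 1065, so W = 106.5 kg.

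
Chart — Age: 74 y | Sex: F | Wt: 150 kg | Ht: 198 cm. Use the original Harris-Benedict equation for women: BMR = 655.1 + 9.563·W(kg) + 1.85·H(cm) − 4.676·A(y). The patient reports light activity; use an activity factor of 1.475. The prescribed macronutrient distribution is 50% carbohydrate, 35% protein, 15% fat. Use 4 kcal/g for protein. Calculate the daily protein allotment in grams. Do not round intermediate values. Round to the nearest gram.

272 g/day

Harris-Benedict: BMR = 655.1 + 9.563(150) + 1.85(198) − 4.676(74) = 2109.826 kcal/day.
TEE = 2109.826 × 1.475 = 3111.9934 kcal/day.
Protein energy = 35% × 3111.9934 = 1089.1977 kcal.
Protein = 1089.1977 ÷ 4 kcal/g = 272.2994 g.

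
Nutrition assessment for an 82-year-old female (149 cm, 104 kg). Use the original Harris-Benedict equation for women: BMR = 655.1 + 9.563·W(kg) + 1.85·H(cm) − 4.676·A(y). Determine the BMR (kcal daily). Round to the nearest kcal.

1542 kcal daily

Harris-Benedict: BMR = 655.1 + 9.563(104) + 1.85(149) − 4.676(82) = 1541.87 kcal/day.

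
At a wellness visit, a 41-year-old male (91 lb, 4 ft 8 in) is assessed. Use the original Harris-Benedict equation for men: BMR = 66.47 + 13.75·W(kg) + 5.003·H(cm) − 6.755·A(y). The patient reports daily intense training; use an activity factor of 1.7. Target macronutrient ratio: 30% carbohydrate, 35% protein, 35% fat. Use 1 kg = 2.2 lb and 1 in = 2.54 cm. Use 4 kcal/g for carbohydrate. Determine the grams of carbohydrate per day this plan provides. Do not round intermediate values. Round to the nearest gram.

136 g/day

Convert to metric: weight = 91 ÷ 2.2 = 41.3636 kg; height = (4×12 + 8) × 2.54 = 56 × 2.54 = 142.24 cm.
Harris-Benedict: BMR = 66.47 + 13.75(41.3636) + 5.003(142.24) − 6.755(41) = 1069.8917 kcal/day.
TEE = 1069.8917 × 1.7 = 1818.8159 kcal/day.
Carbohydrate energy = 30% × 1818.8159 = 545.6448 kcal.
Carbohydrate = 545.6448 ÷ 4 kcal/g = 136.4112 g.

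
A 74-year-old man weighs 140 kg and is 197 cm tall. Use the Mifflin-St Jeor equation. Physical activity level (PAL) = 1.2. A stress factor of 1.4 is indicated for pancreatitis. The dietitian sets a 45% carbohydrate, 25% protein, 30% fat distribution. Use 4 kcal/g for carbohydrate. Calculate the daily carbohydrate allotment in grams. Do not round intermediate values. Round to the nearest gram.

Mifflin-St Jeor (male): BMR = 10(140) + 6.25(197) − 5(74) + 5 = 1400 + 1231.25 − 370 + 5 = 2266.25 kcal/day.
TEE = 2266.25 × 1.2 = 2719.5 kcal/day.
With stress factor 1.4: 2719.5 × 1.4 = 3807.3 kcal/day.
Carbohydrate energy = 45% × 3807.3 = 1713.285 kcal.
Carbohydrate = 1713.285 ÷ 4 kcal/g = 428.3213 g.

428 g/day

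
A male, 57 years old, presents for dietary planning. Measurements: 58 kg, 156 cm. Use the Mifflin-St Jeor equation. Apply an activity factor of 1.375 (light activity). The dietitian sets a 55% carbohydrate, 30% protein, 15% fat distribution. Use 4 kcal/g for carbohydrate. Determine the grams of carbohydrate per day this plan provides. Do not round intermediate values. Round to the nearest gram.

241 g/day

Mifflin-St Jeor (male): BMR = 10(58) + 6.25(156) − 5(57) + 5 = 580 + 975 − 285 + 5 = 1275 kcal/day.
TEE = 1275 × 1.375 = 1753.125 kcal/day.
Carbohydrate energy = 55% × 1753.125 = 964.2188 kcal.
Carbohydrate = 964.2188 ÷ 4 kcal/g = 241.0547 g.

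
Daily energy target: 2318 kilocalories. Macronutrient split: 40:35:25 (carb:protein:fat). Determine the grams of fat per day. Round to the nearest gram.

Fat energy = 25% × 2318 = 579.5 kcal.
At 9 kcal/g: 579.5 ÷ 9 = 64.3889 g.

64 g/day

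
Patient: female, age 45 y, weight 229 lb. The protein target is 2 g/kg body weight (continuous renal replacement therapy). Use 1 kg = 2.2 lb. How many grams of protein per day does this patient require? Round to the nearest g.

208 g/day

Weight in kg = 229 ÷ 2.2 = 104.0909 kg.
Protein = 2 g/kg × 104.0909 kg = 208.1818 g/day.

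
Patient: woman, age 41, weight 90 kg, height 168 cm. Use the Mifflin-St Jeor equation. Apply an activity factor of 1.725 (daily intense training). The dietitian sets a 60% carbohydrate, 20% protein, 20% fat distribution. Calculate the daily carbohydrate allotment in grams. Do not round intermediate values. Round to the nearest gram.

Mifflin-St Jeor (female): BMR = 10(90) + 6.25(168) − 5(41) − 161 = 900 + 1050 − 205 − 161 = 1584 kcal/day.
TEE = 1584 × 1.725 = 2732.4 kcal/day.
Carbohydrate energy = 60% × 2732.4 = 1639.44 kcal.
Carbohydrate = 1639.44 ÷ 4 kcal/g = 409.86 g.

410 g/day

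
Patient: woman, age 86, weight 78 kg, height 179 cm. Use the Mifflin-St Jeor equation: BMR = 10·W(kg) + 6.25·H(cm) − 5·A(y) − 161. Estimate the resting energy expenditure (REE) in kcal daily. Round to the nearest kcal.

Mifflin-St Jeor (female): BMR = 10(78) + 6.25(179) − 5(86) − 161 = 780 + 1118.75 − 430 − 161 = 1307.75 kcal/day.

1308 kcal daily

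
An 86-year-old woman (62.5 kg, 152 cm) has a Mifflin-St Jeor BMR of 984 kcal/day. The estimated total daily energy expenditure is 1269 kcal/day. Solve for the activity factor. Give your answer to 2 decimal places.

1.29

Activity factor = TEE ÷ BMR = 1269 ÷ 984 = 1.29.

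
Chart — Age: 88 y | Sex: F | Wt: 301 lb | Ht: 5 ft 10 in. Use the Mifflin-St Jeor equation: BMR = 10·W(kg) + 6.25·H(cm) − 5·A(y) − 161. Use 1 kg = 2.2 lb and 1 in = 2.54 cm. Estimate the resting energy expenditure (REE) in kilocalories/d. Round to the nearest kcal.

Convert to metric: weight = 301 ÷ 2.2 = 136.8182 kg; height = (5×12 + 10) × 2.54 = 70 × 2.54 = 177.8 cm.
Mifflin-St Jeor (female): BMR = 10(136.8182) + 6.25(177.8) − 5(88) − 161 = 1368.1818 + 1111.25 − 440 − 161 = 1878.4318 kcal/day.

1878 kilocalories/d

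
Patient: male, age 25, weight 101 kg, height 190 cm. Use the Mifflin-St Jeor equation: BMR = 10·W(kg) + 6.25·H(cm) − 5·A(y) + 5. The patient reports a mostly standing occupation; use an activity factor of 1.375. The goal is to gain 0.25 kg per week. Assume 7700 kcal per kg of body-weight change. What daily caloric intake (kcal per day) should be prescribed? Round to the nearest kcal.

Mifflin-St Jeor (male): BMR = 10(101) + 6.25(190) − 5(25) + 5 = 1010 + 1187.5 − 125 + 5 = 2077.5 kcal/day.
TEE = 2077.5 × 1.375 = 2856.5625 kcal/day.
Required daily surplus = 0.25 × 7700 ÷ 7 = 275 kcal/day.
Target intake = 2856.5625 + 275 = 3131.5625 kcal/day.

3132 kcal per day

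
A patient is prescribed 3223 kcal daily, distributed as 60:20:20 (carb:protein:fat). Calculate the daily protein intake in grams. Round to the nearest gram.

Protein energy = 20% × 3223 = 644.6 kcal.
At 4 kcal/g: 644.6 ÷ 4 = 161.15 g.

161 g/day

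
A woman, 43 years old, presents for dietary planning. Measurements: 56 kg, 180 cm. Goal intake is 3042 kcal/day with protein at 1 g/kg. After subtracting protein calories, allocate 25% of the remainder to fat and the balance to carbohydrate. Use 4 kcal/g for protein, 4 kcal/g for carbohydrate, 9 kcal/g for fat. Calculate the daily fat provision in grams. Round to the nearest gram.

78 g/day

Protein = 1 × 56 = 56 g → 56 × 4 = 224 kcal.
Non-protein calories = 3042 − 224 = 2818 kcal.
Fat: 25% × 2818 = 704.5 kcal; carbohydrate: 2113.5 kcal.
Fat: 704.5 kcal ÷ 9 kcal/g = 78.2778 g.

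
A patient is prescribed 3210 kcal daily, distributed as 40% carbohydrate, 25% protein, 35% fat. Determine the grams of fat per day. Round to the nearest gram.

125 g/day

Fat energy = 35% × 3210 = 1123.5 kcal.
At 9 kcal/g: 1123.5 ÷ 9 = 124.8333 g.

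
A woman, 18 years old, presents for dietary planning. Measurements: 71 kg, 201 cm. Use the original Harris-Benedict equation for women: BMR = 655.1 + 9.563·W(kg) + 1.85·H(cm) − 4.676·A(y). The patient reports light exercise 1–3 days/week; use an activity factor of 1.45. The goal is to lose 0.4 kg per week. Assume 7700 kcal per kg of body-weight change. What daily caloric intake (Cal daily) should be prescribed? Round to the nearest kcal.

1912 Cal daily

Harris-Benedict: BMR = 655.1 + 9.563(71) + 1.85(201) − 4.676(18) = 1621.755 kcal/day.
TEE = 1621.755 × 1.45 = 2351.5448 kcal/day.
Required daily deficit = 0.4 × 7700 ÷ 7 = 440 kcal/day.
Target intake = 2351.5448 − 440 = 1911.5448 kcal/day.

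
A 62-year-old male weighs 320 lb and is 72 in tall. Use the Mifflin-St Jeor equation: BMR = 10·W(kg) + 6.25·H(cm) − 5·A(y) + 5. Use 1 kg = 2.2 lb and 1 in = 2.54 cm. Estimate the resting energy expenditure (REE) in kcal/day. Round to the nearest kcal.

Convert to metric: weight = 320 ÷ 2.2 = 145.4545 kg; height = 72 × 2.54 = 182.88 cm.
Mifflin-St Jeor (male): BMR = 10(145.4545) + 6.25(182.88) − 5(62) + 5 = 1454.5455 + 1143 − 310 + 5 = 2292.5455 kcal/day.

2293 kcal/day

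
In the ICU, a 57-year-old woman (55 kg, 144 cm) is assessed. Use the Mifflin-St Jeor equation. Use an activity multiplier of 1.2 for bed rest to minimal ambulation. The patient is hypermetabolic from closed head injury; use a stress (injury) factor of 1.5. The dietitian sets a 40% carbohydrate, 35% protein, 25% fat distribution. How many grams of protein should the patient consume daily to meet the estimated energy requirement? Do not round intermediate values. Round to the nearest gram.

Mifflin-St Jeor (female): BMR = 10(55) + 6.25(144) − 5(57) − 161 = 550 + 900 − 285 − 161 = 1004 kcal/day.
TEE = 1004 × 1.2 = 1204.8 kcal/day.
With stress factor 1.5: 1204.8 × 1.5 = 1807.2 kcal/day.
Protein energy = 35% × 1807.2 = 632.52 kcal.
Protein = 632.52 ÷ 4 kcal/g = 158.13 g.

158 g/day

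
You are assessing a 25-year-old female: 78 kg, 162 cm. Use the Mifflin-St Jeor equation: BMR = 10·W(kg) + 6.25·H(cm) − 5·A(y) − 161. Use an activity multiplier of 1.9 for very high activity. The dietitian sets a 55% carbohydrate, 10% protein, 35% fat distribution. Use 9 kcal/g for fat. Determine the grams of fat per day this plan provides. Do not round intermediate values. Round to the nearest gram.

111 g/day

Mifflin-St Jeor (female): BMR = 10(78) + 6.25(162) − 5(25) − 161 = 780 + 1012.5 − 125 − 161 = 1506.5 kcal/day.
TEE = 1506.5 × 1.9 = 2862.35 kcal/day.
Fat energy = 35% × 2862.35 = 1001.8225 kcal.
Fat = 1001.8225 ÷ 9 kcal/g = 111.3136 g.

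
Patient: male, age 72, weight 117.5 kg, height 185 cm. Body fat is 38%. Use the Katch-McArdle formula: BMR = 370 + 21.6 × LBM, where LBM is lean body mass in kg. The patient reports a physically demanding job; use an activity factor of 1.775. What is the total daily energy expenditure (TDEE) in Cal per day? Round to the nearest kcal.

LBM = 117.5 × (1 − 0.38) = 72.85 kg. Katch-McArdle: BMR = 370 + 21.6 × 72.85 = 1943.56 kcal/day.
TEE = BMR × activity factor = 1943.56 × 1.775 = 3449.819 kcal/day.

3450 Cal per day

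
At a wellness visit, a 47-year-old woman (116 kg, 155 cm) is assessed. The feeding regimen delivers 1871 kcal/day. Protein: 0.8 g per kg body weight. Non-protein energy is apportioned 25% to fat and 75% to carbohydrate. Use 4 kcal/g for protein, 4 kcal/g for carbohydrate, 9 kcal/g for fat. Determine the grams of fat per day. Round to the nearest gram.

42 g/day

Protein = 0.8 × 116 = 92.8 g → 92.8 × 4 = 371.2 kcal.
Non-protein calories = 1871 − 371.2 = 1499.8 kcal.
Fat: 25% × 1499.8 = 374.95 kcal; carbohydrate: 1124.85 kcal.
Fat: 374.95 kcal ÷ 9 kcal/g = 41.6611 g.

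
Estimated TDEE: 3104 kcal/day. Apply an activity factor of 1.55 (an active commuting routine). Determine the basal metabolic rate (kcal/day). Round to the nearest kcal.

2003 kcal/day

BMR = TEE ÷ activity factor = 3104 ÷ 1.55 = 2002.5806 kcal/day.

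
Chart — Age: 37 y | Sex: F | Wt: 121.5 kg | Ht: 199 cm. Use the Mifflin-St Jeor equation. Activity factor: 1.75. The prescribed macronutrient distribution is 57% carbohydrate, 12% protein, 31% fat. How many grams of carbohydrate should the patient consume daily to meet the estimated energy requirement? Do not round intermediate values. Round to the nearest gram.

Mifflin-St Jeor (female): BMR = 10(121.5) + 6.25(199) − 5(37) − 161 = 1215 + 1243.75 − 185 − 161 = 2112.75 kcal/day.
TEE = 2112.75 × 1.75 = 3697.3125 kcal/day.
Carbohydrate energy = 57% × 3697.3125 = 2107.4681 kcal.
Carbohydrate = 2107.4681 ÷ 4 kcal/g = 526.867 g.

527 g/day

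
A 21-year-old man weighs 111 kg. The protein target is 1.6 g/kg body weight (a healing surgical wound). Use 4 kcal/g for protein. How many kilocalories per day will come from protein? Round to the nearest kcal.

Protein = 1.6 g/kg × 111 kg = 177.6 g/day.
Protein energy = 177.6 g × 4 kcal/g = 710.4 kcal/day.

710 kcal/day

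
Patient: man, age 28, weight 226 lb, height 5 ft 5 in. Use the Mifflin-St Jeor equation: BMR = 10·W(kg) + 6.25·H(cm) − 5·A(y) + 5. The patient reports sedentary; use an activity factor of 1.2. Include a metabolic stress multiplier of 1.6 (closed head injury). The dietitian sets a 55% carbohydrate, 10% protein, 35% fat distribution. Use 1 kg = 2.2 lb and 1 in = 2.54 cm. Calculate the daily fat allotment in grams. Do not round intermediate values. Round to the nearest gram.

144 g/day

Convert to metric: weight = 226 ÷ 2.2 = 102.7273 kg; height = (5×12 + 5) × 2.54 = 65 × 2.54 = 165.1 cm.
Mifflin-St Jeor (male): BMR = 10(102.7273) + 6.25(165.1) − 5(28) + 5 = 1027.2727 + 1031.875 − 140 + 5 = 1924.1477 kcal/day.
TEE = 1924.1477 × 1.2 = 2308.9773 kcal/day.
With stress factor 1.6: 2308.9773 × 1.6 = 3694.3636 kcal/day.
Fat energy = 35% × 3694.3636 = 1293.0273 kcal.
Fat = 1293.0273 ÷ 9 kcal/g = 143.6697 g.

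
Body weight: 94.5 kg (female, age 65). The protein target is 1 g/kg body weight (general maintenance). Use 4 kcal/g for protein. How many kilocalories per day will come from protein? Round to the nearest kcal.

378 kcal/day

Protein = 1 g/kg × 94.5 kg = 94.5 g/day.
Protein energy = 94.5 g × 4 kcal/g = 378 kcal/day.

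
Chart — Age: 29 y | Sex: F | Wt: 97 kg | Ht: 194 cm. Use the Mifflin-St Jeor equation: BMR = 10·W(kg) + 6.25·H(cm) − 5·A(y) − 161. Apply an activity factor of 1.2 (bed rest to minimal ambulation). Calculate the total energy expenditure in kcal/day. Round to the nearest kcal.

Mifflin-St Jeor (female): BMR = 10(97) + 6.25(194) − 5(29) − 161 = 970 + 1212.5 − 145 − 161 = 1876.5 kcal/day.
TEE = BMR × activity factor = 1876.5 × 1.2 = 2251.8 kcal/day.

2252 kcal/day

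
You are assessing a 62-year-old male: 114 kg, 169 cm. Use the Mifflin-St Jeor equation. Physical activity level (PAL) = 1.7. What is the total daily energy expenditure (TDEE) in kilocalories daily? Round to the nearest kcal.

Mifflin-St Jeor (male): BMR = 10(114) + 6.25(169) − 5(62) + 5 = 1140 + 1056.25 − 310 + 5 = 1891.25 kcal/day.
TEE = BMR × activity factor = 1891.25 × 1.7 = 3215.125 kcal/day.

3215 kilocalories daily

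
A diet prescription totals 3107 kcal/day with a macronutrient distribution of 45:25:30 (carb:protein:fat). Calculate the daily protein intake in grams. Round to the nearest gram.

Protein energy = 25% × 3107 = 776.75 kcal.
At 4 kcal/g: 776.75 ÷ 4 = 194.1875 g.

194 g/day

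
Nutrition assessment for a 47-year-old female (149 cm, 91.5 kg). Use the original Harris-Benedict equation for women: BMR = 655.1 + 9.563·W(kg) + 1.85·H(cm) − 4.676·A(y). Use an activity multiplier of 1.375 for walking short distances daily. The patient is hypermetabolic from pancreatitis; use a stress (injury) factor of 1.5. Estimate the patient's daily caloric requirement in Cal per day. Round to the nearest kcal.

Harris-Benedict: BMR = 655.1 + 9.563(91.5) + 1.85(149) − 4.676(47) = 1585.9925 kcal/day.
TEE = BMR × activity factor = 1585.9925 × 1.375 = 2180.7397 kcal/day.
Apply stress factor: 2180.7397 × 1.5 = 3271.1095 kcal/day.

3271 Cal per day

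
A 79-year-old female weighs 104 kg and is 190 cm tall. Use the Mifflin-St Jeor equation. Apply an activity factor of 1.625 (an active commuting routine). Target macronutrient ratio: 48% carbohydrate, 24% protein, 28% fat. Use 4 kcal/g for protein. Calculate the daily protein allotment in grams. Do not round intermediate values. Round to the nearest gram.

Mifflin-St Jeor (female): BMR = 10(104) + 6.25(190) − 5(79) − 161 = 1040 + 1187.5 − 395 − 161 = 1671.5 kcal/day.
TEE = 1671.5 × 1.625 = 2716.1875 kcal/day.
Protein energy = 24% × 2716.1875 = 651.885 kcal.
Protein = 651.885 ÷ 4 kcal/g = 162.9713 g.

163 g/day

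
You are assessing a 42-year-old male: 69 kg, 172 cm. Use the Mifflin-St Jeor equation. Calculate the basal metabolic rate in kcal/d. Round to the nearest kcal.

Mifflin-St Jeor (male): BMR = 10(69) + 6.25(172) − 5(42) + 5 = 690 + 1075 − 210 + 5 = 1560 kcal/day.

1560 kcal/d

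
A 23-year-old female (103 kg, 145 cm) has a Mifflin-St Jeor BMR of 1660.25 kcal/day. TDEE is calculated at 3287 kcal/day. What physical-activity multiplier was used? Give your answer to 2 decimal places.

Activity factor = TEE ÷ BMR = 3287 ÷ 1660.25 = 1.98.

1.98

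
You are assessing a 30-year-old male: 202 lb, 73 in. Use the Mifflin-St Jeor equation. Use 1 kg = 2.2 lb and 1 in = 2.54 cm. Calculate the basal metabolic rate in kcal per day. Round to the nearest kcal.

1932 kcal per day

Convert to metric: weight = 202 ÷ 2.2 = 91.8182 kg; height = 73 × 2.54 = 185.42 cm.
Mifflin-St Jeor (male): BMR = 10(91.8182) + 6.25(185.42) − 5(30) + 5 = 918.1818 + 1158.875 − 150 + 5 = 1932.0568 kcal/day.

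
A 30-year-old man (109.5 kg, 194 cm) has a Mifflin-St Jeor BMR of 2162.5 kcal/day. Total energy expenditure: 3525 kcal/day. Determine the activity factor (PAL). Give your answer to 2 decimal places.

Activity factor = TEE ÷ BMR = 3525 ÷ 2162.5 = 1.63.

1.63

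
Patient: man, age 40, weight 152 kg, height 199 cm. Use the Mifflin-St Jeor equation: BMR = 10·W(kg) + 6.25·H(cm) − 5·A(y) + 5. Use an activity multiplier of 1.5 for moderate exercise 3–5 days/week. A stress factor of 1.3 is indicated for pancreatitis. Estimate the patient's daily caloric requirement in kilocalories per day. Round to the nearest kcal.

Mifflin-St Jeor (male): BMR = 10(152) + 6.25(199) − 5(40) + 5 = 1520 + 1243.75 − 200 + 5 = 2568.75 kcal/day.
TEE = BMR × activity factor = 2568.75 × 1.5 = 3853.125 kcal/day.
Apply stress factor: 3853.125 × 1.3 = 5009.0625 kcal/day.

5009 kilocalories per day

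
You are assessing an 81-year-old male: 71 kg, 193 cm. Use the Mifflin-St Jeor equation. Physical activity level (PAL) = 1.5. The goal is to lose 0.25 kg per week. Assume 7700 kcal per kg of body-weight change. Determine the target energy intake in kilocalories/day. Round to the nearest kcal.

Mifflin-St Jeor (male): BMR = 10(71) + 6.25(193) − 5(81) + 5 = 710 + 1206.25 − 405 + 5 = 1516.25 kcal/day.
TEE = 1516.25 × 1.5 = 2274.375 kcal/day.
Required daily deficit = 0.25 × 7700 ÷ 7 = 275 kcal/day.
Target intake = 2274.375 − 275 = 1999.375 kcal/day.

1999 kilocalories/day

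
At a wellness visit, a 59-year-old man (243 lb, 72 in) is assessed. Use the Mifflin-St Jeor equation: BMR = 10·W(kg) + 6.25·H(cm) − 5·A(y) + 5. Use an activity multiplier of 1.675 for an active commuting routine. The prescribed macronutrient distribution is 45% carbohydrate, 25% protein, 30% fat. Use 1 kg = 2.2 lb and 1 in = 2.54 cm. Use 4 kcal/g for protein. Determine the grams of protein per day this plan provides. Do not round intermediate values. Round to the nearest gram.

Convert to metric: weight = 243 ÷ 2.2 = 110.4545 kg; height = 72 × 2.54 = 182.88 cm.
Mifflin-St Jeor (male): BMR = 10(110.4545) + 6.25(182.88) − 5(59) + 5 = 1104.5455 + 1143 − 295 + 5 = 1957.5455 kcal/day.
TEE = 1957.5455 × 1.675 = 3278.8886 kcal/day.
Protein energy = 25% × 3278.8886 = 819.7222 kcal.
Protein = 819.7222 ÷ 4 kcal/g = 204.9305 g.

205 g/day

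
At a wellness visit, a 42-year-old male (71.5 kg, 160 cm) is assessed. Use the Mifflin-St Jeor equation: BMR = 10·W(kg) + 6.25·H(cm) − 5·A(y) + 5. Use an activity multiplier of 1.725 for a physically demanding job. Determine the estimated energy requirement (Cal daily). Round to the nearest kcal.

2605 Cal daily

Mifflin-St Jeor (male): BMR = 10(71.5) + 6.25(160) − 5(42) + 5 = 715 + 1000 − 210 + 5 = 1510 kcal/day.
TEE = BMR × activity factor = 1510 × 1.725 = 2604.75 kcal/day.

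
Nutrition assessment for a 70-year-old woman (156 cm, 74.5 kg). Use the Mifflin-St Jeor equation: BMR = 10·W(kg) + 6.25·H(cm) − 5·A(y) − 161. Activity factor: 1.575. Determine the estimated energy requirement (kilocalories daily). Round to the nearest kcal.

Mifflin-St Jeor (female): BMR = 10(74.5) + 6.25(156) − 5(70) − 161 = 745 + 975 − 350 − 161 = 1209 kcal/day.
TEE = BMR × activity factor = 1209 × 1.575 = 1904.175 kcal/day.

1904 kilocalories daily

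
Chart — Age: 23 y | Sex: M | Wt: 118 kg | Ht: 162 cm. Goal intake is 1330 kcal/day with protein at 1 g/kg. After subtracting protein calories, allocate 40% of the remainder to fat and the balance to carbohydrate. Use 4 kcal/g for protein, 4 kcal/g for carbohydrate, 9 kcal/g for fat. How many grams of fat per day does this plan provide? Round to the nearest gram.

38 g/day

Protein = 1 × 118 = 118 g → 118 × 4 = 472 kcal.
Non-protein calories = 1330 − 472 = 858 kcal.
Fat: 40% × 858 = 343.2 kcal; carbohydrate: 514.8 kcal.
Fat: 343.2 kcal ÷ 9 kcal/g = 38.1333 g.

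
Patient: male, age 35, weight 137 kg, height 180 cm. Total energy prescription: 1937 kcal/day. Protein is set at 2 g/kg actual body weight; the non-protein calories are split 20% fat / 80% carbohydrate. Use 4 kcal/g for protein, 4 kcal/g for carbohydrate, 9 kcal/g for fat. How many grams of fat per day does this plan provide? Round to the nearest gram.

19 g/day

Protein = 2 × 137 = 274 g → 274 × 4 = 1096 kcal.
Non-protein calories = 1937 − 1096 = 841 kcal.
Fat: 20% × 841 = 168.2 kcal; carbohydrate: 672.8 kcal.
Fat: 168.2 kcal ÷ 9 kcal/g = 18.6889 g.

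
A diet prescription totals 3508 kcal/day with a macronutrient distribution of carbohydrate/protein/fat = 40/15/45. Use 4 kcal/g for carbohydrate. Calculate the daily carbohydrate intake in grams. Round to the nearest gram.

Carbohydrate energy = 40% × 3508 = 1403.2 kcal.
At 4 kcal/g: 1403.2 ÷ 4 = 350.8 g.

351 g/day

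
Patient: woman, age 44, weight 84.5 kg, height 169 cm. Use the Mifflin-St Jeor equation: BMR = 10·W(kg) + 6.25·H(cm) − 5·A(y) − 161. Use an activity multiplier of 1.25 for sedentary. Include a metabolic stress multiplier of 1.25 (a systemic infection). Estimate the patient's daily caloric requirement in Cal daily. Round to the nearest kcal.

2375 Cal daily

Mifflin-St Jeor (female): BMR = 10(84.5) + 6.25(169) − 5(44) − 161 = 845 + 1056.25 − 220 − 161 = 1520.25 kcal/day.
TEE = BMR × activity factor = 1520.25 × 1.25 = 1900.3125 kcal/day.
Apply stress factor: 1900.3125 × 1.25 = 2375.3906 kcal/day.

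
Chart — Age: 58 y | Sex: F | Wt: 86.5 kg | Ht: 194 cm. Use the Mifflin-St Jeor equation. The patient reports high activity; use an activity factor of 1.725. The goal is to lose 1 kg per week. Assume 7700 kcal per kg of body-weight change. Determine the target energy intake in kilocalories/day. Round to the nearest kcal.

Mifflin-St Jeor (female): BMR = 10(86.5) + 6.25(194) − 5(58) − 161 = 865 + 1212.5 − 290 − 161 = 1626.5 kcal/day.
TEE = 1626.5 × 1.725 = 2805.7125 kcal/day.
Required daily deficit = 1 × 7700 ÷ 7 = 1100 kcal/day.
Target intake = 2805.7125 − 1100 = 1705.7125 kcal/day.

1706 kilocalories/day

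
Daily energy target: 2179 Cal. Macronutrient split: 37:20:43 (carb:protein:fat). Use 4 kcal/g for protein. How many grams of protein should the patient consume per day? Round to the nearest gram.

Protein energy = 20% × 2179 = 435.8 kcal.
At 4 kcal/g: 435.8 ÷ 4 = 108.95 g.

109 g/day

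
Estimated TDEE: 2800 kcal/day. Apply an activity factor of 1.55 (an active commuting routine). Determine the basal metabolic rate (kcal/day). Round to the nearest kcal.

1806 kcal/day

BMR = TEE ÷ activity factor = 2800 ÷ 1.55 = 1806.4516 kcal/day.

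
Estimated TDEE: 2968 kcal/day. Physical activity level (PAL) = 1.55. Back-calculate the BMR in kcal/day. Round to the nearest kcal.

BMR = TEE ÷ activity factor = 2968 ÷ 1.55 = 1914.8387 kcal/day.

1915 kcal/day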